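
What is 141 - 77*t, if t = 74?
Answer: -5557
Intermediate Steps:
141 - 77*t = 141 - 77*74 = 141 - 5698 = -5557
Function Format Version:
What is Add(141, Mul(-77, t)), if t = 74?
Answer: -5557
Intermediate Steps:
Add(141, Mul(-77, t)) = Add(141, Mul(-77, 74)) = Add(141, -5698) = -5557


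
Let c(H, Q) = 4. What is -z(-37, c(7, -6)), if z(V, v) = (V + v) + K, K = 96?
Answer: -63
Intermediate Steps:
z(V, v) = 96 + V + v (z(V, v) = (V + v) + 96 = 96 + V + v)
-z(-37, c(7, -6)) = -(96 - 37 + 4) = -1*63 = -63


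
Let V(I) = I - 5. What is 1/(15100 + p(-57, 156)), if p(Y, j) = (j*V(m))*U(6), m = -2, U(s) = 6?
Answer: 1/8548 ≈ 0.00011699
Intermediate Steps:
V(I) = -5 + I
p(Y, j) = -42*j (p(Y, j) = (j*(-5 - 2))*6 = (j*(-7))*6 = -7*j*6 = -42*j)
1/(15100 + p(-57, 156)) = 1/(15100 - 42*156) = 1/(15100 - 6552) = 1/8548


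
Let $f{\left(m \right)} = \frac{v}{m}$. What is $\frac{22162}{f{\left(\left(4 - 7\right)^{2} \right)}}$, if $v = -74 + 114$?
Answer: $\frac{99729}{20} \approx 4986.5$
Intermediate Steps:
$v = 40$
$f{\left(m \right)} = \frac{40}{m}$
$\frac{22162}{f{\left(\left(4 - 7\right)^{2} \right)}} = \frac{22162}{40 \frac{1}{\left(4 - 7\right)^{2}}} = \frac{22162}{40 \frac{1}{\left(-3\right)^{2}}} = \frac{22162}{40 \cdot \frac{1}{9}} = \frac{22162}{\frac{40}{9}} = 22162 \cdot \frac{9}{40} = \frac{99729}{20}$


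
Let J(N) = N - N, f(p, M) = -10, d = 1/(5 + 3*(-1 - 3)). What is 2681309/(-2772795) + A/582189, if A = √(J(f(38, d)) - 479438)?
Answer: -2681309/2772795 + I*√479438/582189 ≈ -0.96701 + 0.0011893*I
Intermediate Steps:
d = -⅐ (d = 1/(5 + 3*(-4)) = 1/(5 - 12) = 1/(-7) = -⅐ ≈ -0.14286)
J(N) = 0
A = I*√479438 (A = √(0 - 479438) = √(-479438) = I*√479438 ≈ 692.42*I)
2681309/(-2772795) + A/582189 = 2681309/(-2772795) + (I*√479438)/582189 = 2681309*(-1/2772795) + (I*√479438)*(1/582189) = -2681309/2772795 + I*√479438/582189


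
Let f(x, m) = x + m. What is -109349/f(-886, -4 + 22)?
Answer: 109349/868 ≈ 125.98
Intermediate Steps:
f(x, m) = m + x
-109349/f(-886, -4 + 22) = -109349/((-4 + 22) - 886) = -109349/(18 - 886) = -109349/(-868) = -109349*(-1/868) = 109349/868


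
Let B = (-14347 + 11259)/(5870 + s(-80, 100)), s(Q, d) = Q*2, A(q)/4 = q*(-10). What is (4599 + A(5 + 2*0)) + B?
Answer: 12557601/2855 ≈ 4398.5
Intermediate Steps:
A(q) = -40*q (A(q) = 4*(q*(-10)) = 4*(-10*q) = -40*q)
s(Q, d) = 2*Q
B = -1544/2855 (B = (-14347 + 11259)/(5870 + 2*(-80)) = -3088/(5870 - 160) = -3088/5710 = -3088*1/5710 = -1544/2855 ≈ -0.54081)
(4599 + A(5 + 2*0)) + B = (4599 - 40*(5 + 2*0)) - 1544/2855 = (4599 - 40*(5 + 0)) - 1544/2855 = (4599 - 40*5) - 1544/2855 = (4599 - 200) - 1544/2855 = 4399 - 1544/2855 = 12557601/2855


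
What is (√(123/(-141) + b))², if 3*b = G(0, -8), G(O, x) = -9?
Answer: -182/47 ≈ -3.8723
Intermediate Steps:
b = -3 (b = (⅓)*(-9) = -3)
(√(123/(-141) + b))² = (√(123/(-141) - 3))² = (√(123*(-1/141) - 3))² = (√(-41/47 - 3))² = (√(-182/47))² = (I*√8554/47)² = -182/47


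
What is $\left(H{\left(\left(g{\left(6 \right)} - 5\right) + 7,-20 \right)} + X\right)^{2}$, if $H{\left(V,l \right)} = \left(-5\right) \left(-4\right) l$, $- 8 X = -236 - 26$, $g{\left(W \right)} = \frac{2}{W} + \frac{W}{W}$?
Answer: $\frac{2157961}{16} \approx 1.3487 \cdot 10^{5}$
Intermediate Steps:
$g{\left(W \right)} = 1 + \frac{2}{W}$ ($g{\left(W \right)} = \frac{2}{W} + 1 = 1 + \frac{2}{W}$)
$X = \frac{131}{4}$ ($X = - \frac{-236 - 26}{8} = \left(- \frac{1}{8}\right) \left(-262\right) = \frac{131}{4} \approx 32.75$)
$H{\left(V,l \right)} = 20 l$
$\left(H{\left(\left(g{\left(6 \right)} - 5\right) + 7,-20 \right)} + X\right)^{2} = \left(20 \left(-20\right) + \frac{131}{4}\right)^{2} = \left(-400 + \frac{131}{4}\right)^{2} = \left(- \frac{1469}{4}\right)^{2} = \frac{2157961}{16}$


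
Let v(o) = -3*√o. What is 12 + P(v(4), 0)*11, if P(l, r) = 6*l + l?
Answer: -450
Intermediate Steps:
P(l, r) = 7*l
12 + P(v(4), 0)*11 = 12 + (7*(-3*√4))*11 = 12 + (7*(-3*2))*11 = 12 + (7*(-6))*11 = 12 - 42*11 = 12 - 462 = -450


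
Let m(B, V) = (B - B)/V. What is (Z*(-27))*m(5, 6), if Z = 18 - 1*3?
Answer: 0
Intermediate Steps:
m(B, V) = 0 (m(B, V) = 0/V = 0)
Z = 15 (Z = 18 - 3 = 15)
(Z*(-27))*m(5, 6) = (15*(-27))*0 = -405*0 = 0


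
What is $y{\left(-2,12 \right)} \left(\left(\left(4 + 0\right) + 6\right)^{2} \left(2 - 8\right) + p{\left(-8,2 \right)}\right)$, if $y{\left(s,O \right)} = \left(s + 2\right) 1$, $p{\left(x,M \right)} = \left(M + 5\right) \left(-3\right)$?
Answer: $0$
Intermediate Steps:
$p{\left(x,M \right)} = -15 - 3 M$ ($p{\left(x,M \right)} = \left(5 + M\right) \left(-3\right) = -15 - 3 M$)
$y{\left(s,O \right)} = 2 + s$ ($y{\left(s,O \right)} = \left(2 + s\right) 1 = 2 + s$)
$y{\left(-2,12 \right)} \left(\left(\left(4 + 0\right) + 6\right)^{2} \left(2 - 8\right) + p{\left(-8,2 \right)}\right) = \left(2 - 2\right) \left(\left(\left(4 + 0\right) + 6\right)^{2} \left(2 - 8\right) - 21\right) = 0 \left(\left(4 + 6\right)^{2} \left(-6\right) - 21\right) = 0 \left(10^{2} \left(-6\right) - 21\right) = 0 \left(100 \left(-6\right) - 21\right) = 0 \left(-600 - 21\right) = 0 \left(-621\right) = 0$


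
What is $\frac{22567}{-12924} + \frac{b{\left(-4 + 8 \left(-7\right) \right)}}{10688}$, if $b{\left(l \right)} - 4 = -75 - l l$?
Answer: $- \frac{72160025}{34532928} \approx -2.0896$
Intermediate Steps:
$b{\left(l \right)} = -71 - l^{2}$ ($b{\left(l \right)} = 4 - \left(75 + l l\right) = 4 - \left(75 + l^{2}\right) = -71 - l^{2}$)
$\frac{22567}{-12924} + \frac{b{\left(-4 + 8 \left(-7\right) \right)}}{10688} = \frac{22567}{-12924} + \frac{-71 - \left(-4 + 8 \left(-7\right)\right)^{2}}{10688} = 22567 \left(- \frac{1}{12924}\right) + \left(-71 - \left(-4 - 56\right)^{2}\right) \frac{1}{10688} = - \frac{22567}{12924} + \left(-71 - \left(-60\right)^{2}\right) \frac{1}{10688} = - \frac{22567}{12924} + \left(-71 - 3600\right) \frac{1}{10688} = - \frac{22567}{12924} - \frac{3671}{10688} = - \frac{72160025}{34532928}$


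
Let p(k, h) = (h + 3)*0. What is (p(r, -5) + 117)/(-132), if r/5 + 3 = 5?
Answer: -39/44 ≈ -0.88636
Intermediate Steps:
r = 10 (r = -15 + 5*5 = -15 + 25 = 10)
p(k, h) = 0 (p(k, h) = (3 + h)*0 = 0)
(p(r, -5) + 117)/(-132) = (0 + 117)/(-132) = 117*(-1/132) = -39/44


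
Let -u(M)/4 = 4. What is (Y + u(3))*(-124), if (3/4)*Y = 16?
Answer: -1984/3 ≈ -661.33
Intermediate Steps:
Y = 64/3 (Y = (4/3)*16 = 64/3 ≈ 21.333)
u(M) = -16 (u(M) = -4*4 = -16)
(Y + u(3))*(-124) = (64/3 - 16)*(-124) = (16/3)*(-124) = -1984/3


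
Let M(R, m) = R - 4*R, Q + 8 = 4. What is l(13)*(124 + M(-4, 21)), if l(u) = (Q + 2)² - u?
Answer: -1224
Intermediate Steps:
Q = -4 (Q = -8 + 4 = -4)
l(u) = 4 - u (l(u) = (-4 + 2)² - u = (-2)² - u = 4 - u)
M(R, m) = -3*R
l(13)*(124 + M(-4, 21)) = (4 - 1*13)*(124 - 3*(-4)) = (4 - 13)*(124 + 12) = -9*136 = -1224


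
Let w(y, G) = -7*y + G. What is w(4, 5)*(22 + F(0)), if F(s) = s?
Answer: -506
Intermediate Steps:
w(y, G) = G - 7*y
w(4, 5)*(22 + F(0)) = (5 - 7*4)*(22 + 0) = (5 - 28)*22 = -23*22 = -506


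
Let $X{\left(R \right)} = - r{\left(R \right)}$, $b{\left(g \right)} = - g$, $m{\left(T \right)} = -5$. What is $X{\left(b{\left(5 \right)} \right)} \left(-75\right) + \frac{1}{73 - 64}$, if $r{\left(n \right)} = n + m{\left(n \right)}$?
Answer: $- \frac{6749}{9} \approx -749.89$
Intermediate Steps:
$r{\left(n \right)} = -5 + n$ ($r{\left(n \right)} = n - 5 = -5 + n$)
$X{\left(R \right)} = 5 - R$ ($X{\left(R \right)} = - (-5 + R) = 5 - R$)
$X{\left(b{\left(5 \right)} \right)} \left(-75\right) + \frac{1}{73 - 64} = \left(5 - \left(-1\right) 5\right) \left(-75\right) + \frac{1}{73 - 64} = \left(5 - -5\right) \left(-75\right) + \frac{1}{9} = \left(5 + 5\right) \left(-75\right) + \frac{1}{9} = 10 \left(-75\right) + \frac{1}{9} = -750 + \frac{1}{9} = - \frac{6749}{9}$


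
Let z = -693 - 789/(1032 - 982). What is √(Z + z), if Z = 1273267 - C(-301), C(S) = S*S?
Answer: 3*√13132858/10 ≈ 1087.2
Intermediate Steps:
C(S) = S²
Z = 1182666 (Z = 1273267 - 1*(-301)² = 1273267 - 1*90601 = 1273267 - 90601 = 1182666)
z = -35439/50 (z = -693 - 789/50 = -35439/50 ≈ -708.78)
√(Z + z) = √(1182666 - 35439/50) = √(59097861/50) = 3*√13132858/10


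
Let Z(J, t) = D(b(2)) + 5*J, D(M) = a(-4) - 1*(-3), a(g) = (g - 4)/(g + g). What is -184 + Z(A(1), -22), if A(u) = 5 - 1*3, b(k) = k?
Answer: -170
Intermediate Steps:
a(g) = (-4 + g)/(2*g) (a(g) = (-4 + g)/((2*g)) = (-4 + g)*(1/(2*g)) = (-4 + g)/(2*g))
A(u) = 2 (A(u) = 5 - 3 = 2)
D(M) = 4 (D(M) = (½)*(-4 - 4)/(-4) - 1*(-3) = (½)*(-¼)*(-8) + 3 = 1 + 3 = 4)
Z(J, t) = 4 + 5*J
-184 + Z(A(1), -22) = -184 + (4 + 5*2) = -184 + (4 + 10) = -184 + 14 = -170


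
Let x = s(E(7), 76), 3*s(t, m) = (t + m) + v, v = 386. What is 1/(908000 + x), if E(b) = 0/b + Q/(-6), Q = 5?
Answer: 18/16346767 ≈ 1.1011e-6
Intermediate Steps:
E(b) = -⅚ (E(b) = 0/b + 5/(-6) = 0 + 5*(-⅙) = 0 - ⅚ = -⅚)
s(t, m) = 386/3 + m/3 + t/3 (s(t, m) = ((t + m) + 386)/3 = ((m + t) + 386)/3 = (386 + m + t)/3 = 386/3 + m/3 + t/3)
x = 2767/18 (x = 386/3 + (⅓)*76 + (⅓)*(-⅚) = 386/3 + 76/3 - 5/18 = 2767/18 ≈ 153.72)
1/(908000 + x) = 1/(908000 + 2767/18) = 1/(16346767/18) = 18/16346767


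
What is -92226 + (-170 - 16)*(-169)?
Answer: -60792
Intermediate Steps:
-92226 + (-170 - 16)*(-169) = -92226 - 186*(-169) = -92226 + 31434 = -60792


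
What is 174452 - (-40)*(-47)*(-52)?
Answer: 272212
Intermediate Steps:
174452 - (-40)*(-47)*(-52) = 174452 - 40*47*(-52) = 174452 - 1880*(-52) = 174452 + 97760 = 272212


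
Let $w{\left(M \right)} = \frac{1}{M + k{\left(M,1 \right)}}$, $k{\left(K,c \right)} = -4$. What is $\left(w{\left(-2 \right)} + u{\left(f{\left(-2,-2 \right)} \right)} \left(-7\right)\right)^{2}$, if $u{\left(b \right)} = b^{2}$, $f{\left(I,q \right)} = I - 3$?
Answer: $\frac{1104601}{36} \approx 30683.0$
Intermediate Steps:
$f{\left(I,q \right)} = -3 + I$ ($f{\left(I,q \right)} = I - 3 = -3 + I$)
$w{\left(M \right)} = \frac{1}{-4 + M}$ ($w{\left(M \right)} = \frac{1}{M - 4} = \frac{1}{-4 + M}$)
$\left(w{\left(-2 \right)} + u{\left(f{\left(-2,-2 \right)} \right)} \left(-7\right)\right)^{2} = \left(\frac{1}{-4 - 2} + \left(-3 - 2\right)^{2} \left(-7\right)\right)^{2} = \left(\frac{1}{-6} + \left(-5\right)^{2} \left(-7\right)\right)^{2} = \left(- \frac{1}{6} + 25 \left(-7\right)\right)^{2} = \left(- \frac{1}{6} - 175\right)^{2} = \left(- \frac{1051}{6}\right)^{2} = \frac{1104601}{36}$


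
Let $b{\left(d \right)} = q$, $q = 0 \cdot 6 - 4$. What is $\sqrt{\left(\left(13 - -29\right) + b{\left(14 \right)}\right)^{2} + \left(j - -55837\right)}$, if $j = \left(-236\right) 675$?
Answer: $i \sqrt{102019} \approx 319.4 i$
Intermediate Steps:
$q = -4$ ($q = 0 - 4 = -4$)
$b{\left(d \right)} = -4$
$j = -159300$
$\sqrt{\left(\left(13 - -29\right) + b{\left(14 \right)}\right)^{2} + \left(j - -55837\right)} = \sqrt{\left(\left(13 - -29\right) - 4\right)^{2} - 103463} = \sqrt{\left(\left(13 + 29\right) - 4\right)^{2} + \left(-159300 + 55837\right)} = \sqrt{\left(42 - 4\right)^{2} - 103463} = \sqrt{38^{2} - 103463} = \sqrt{1444 - 103463} = \sqrt{-102019} = i \sqrt{102019}$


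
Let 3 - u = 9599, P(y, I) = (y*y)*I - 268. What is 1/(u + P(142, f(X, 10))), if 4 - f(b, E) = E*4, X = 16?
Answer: -1/735768 ≈ -1.3591e-6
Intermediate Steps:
f(b, E) = 4 - 4*E (f(b, E) = 4 - E*4 = 4 - 4*E)
P(y, I) = -268 + I*y**2 (P(y, I) = y**2*I - 268 = I*y**2 - 268 = -268 + I*y**2)
u = -9596 (u = 3 - 1*9599 = 3 - 9599 = -9596)
1/(u + P(142, f(X, 10))) = 1/(-9596 + (-268 + (4 - 4*10)*142**2)) = 1/(-9596 + (-268 + (4 - 40)*20164)) = 1/(-9596 + (-268 - 36*20164)) = 1/(-9596 + (-268 - 725904)) = 1/(-9596 - 726172) = 1/(-735768) = -1/735768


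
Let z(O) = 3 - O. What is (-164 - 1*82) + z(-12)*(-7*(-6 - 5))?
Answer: 909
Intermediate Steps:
(-164 - 1*82) + z(-12)*(-7*(-6 - 5)) = (-164 - 1*82) + (3 - 1*(-12))*(-7*(-6 - 5)) = (-164 - 82) + (3 + 12)*(-7*(-11)) = -246 + 15*77 = -246 + 1155 = 909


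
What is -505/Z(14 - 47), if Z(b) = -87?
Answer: 505/87 ≈ 5.8046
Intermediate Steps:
-505/Z(14 - 47) = -505/(-87) = -505*(-1/87) = 505/87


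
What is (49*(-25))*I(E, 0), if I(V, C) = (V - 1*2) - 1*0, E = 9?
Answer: -8575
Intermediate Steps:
I(V, C) = -2 + V (I(V, C) = (V - 2) + 0 = (-2 + V) + 0 = -2 + V)
(49*(-25))*I(E, 0) = (49*(-25))*(-2 + 9) = -1225*7 = -8575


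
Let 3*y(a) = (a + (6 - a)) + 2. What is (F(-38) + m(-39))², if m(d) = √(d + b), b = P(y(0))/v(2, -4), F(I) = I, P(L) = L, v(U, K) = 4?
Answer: (114 - I*√345)²/9 ≈ 1405.7 - 470.55*I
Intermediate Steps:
y(a) = 8/3 (y(a) = ((a + (6 - a)) + 2)/3 = (6 + 2)/3 = (⅓)*8 = 8/3)
b = ⅔ (b = (8/3)/4 = (8/3)*(¼) = ⅔ ≈ 0.66667)
m(d) = √(⅔ + d) (m(d) = √(d + ⅔) = √(⅔ + d))
(F(-38) + m(-39))² = (-38 + √(6 + 9*(-39))/3)² = (-38 + √(6 - 351)/3)² = (-38 + √(-345)/3)² = (-38 + (I*√345)/3)² = (-38 + I*√345/3)²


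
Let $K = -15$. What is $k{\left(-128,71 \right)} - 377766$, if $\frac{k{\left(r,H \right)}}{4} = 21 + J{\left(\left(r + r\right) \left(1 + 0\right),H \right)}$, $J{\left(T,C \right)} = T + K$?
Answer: $-378766$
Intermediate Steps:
$J{\left(T,C \right)} = -15 + T$ ($J{\left(T,C \right)} = T - 15 = -15 + T$)
$k{\left(r,H \right)} = 24 + 8 r$ ($k{\left(r,H \right)} = 4 \left(21 + \left(-15 + \left(r + r\right) \left(1 + 0\right)\right)\right) = 4 \left(21 + \left(-15 + 2 r 1\right)\right) = 4 \left(21 + \left(-15 + 2 r\right)\right) = 4 \left(6 + 2 r\right) = 24 + 8 r$)
$k{\left(-128,71 \right)} - 377766 = \left(24 + 8 \left(-128\right)\right) - 377766 = \left(24 - 1024\right) - 377766 = -1000 - 377766 = -378766$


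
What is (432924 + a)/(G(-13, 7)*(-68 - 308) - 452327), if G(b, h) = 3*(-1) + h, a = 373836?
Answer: -268920/151277 ≈ -1.7777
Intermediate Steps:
G(b, h) = -3 + h
(432924 + a)/(G(-13, 7)*(-68 - 308) - 452327) = (432924 + 373836)/((-3 + 7)*(-68 - 308) - 452327) = 806760/(4*(-376) - 452327) = 806760/(-1504 - 452327) = 806760/(-453831) = 806760*(-1/453831) = -268920/151277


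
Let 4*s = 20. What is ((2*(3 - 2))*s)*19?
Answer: 190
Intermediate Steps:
s = 5 (s = (1/4)*20 = 5)
((2*(3 - 2))*s)*19 = ((2*(3 - 2))*5)*19 = ((2*1)*5)*19 = (2*5)*19 = 10*19 = 190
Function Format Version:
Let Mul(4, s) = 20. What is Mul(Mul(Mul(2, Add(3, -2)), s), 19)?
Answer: 190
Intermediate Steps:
s = 5 (s = Mul(Rational(1, 4), 20) = 5)
Mul(Mul(Mul(2, Add(3, -2)), s), 19) = Mul(Mul(Mul(2, Add(3, -2)), 5), 19) = Mul(Mul(Mul(2, 1), 5), 19) = Mul(Mul(2, 5), 19) = Mul(10, 19) = 190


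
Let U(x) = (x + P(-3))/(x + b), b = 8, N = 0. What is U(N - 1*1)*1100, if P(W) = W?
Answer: -4400/7 ≈ -628.57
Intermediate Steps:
U(x) = (-3 + x)/(8 + x) (U(x) = (x - 3)/(x + 8) = (-3 + x)/(8 + x))
U(N - 1*1)*1100 = ((-3 + (0 - 1*1))/(8 + (0 - 1*1)))*1100 = ((-3 + (0 - 1))/(8 + (0 - 1)))*1100 = ((-3 - 1)/(8 - 1))*1100 = (-4/7)*1100 = ((1/7)*(-4))*1100 = -4/7*1100 = -4400/7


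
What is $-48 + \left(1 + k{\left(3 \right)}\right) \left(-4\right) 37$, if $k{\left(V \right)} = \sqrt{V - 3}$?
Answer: $-196$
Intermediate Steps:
$k{\left(V \right)} = \sqrt{-3 + V}$
$-48 + \left(1 + k{\left(3 \right)}\right) \left(-4\right) 37 = -48 + \left(1 + \sqrt{-3 + 3}\right) \left(-4\right) 37 = -48 + \left(1 + \sqrt{0}\right) \left(-4\right) 37 = -48 + \left(1 + 0\right) \left(-4\right) 37 = -48 + 1 \left(-4\right) 37 = -48 - 148 = -196$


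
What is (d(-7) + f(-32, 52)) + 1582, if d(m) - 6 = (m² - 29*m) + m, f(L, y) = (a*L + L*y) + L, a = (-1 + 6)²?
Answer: -663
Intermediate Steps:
a = 25 (a = 5² = 25)
f(L, y) = 26*L + L*y (f(L, y) = (25*L + L*y) + L = 26*L + L*y)
d(m) = 6 + m² - 28*m (d(m) = 6 + ((m² - 29*m) + m) = 6 + (m² - 28*m) = 6 + m² - 28*m)
(d(-7) + f(-32, 52)) + 1582 = ((6 + (-7)² - 28*(-7)) - 32*(26 + 52)) + 1582 = ((6 + 49 + 196) - 32*78) + 1582 = (251 - 2496) + 1582 = -2245 + 1582 = -663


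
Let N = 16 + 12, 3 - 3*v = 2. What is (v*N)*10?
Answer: 280/3 ≈ 93.333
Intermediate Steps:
v = ⅓ (v = 1 - ⅓*2 = 1 - ⅔ = ⅓ ≈ 0.33333)
N = 28
(v*N)*10 = ((⅓)*28)*10 = (28/3)*10 = 280/3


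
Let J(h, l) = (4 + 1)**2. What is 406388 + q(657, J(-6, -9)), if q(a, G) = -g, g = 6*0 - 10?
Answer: 406398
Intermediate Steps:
g = -10 (g = 0 - 10 = -10)
J(h, l) = 25 (J(h, l) = 5**2 = 25)
q(a, G) = 10 (q(a, G) = -1*(-10) = 10)
406388 + q(657, J(-6, -9)) = 406388 + 10 = 406398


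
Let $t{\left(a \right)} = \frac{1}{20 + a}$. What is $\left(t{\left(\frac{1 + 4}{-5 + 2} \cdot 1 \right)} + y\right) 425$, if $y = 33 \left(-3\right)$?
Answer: $- \frac{462570}{11} \approx -42052.0$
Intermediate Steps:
$y = -99$
$\left(t{\left(\frac{1 + 4}{-5 + 2} \cdot 1 \right)} + y\right) 425 = \left(\frac{1}{20 + \frac{1 + 4}{-5 + 2} \cdot 1} - 99\right) 425 = \left(\frac{1}{20 + \frac{5}{-3} \cdot 1} - 99\right) 425 = \left(\frac{1}{20 + 5 \left(- \frac{1}{3}\right) 1} - 99\right) 425 = \left(\frac{1}{20 - \frac{5}{3}} - 99\right) 425 = \left(\frac{1}{\frac{55}{3}} - 99\right) 425 = \left(\frac{3}{55} - 99\right) 425 = \left(- \frac{5442}{55}\right) 425 = - \frac{462570}{11}$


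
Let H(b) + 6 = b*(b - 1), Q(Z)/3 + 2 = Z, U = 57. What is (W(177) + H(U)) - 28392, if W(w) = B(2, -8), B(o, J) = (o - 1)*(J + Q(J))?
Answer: -25244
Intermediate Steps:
Q(Z) = -6 + 3*Z
B(o, J) = (-1 + o)*(-6 + 4*J) (B(o, J) = (o - 1)*(J + (-6 + 3*J)) = (-1 + o)*(-6 + 4*J))
W(w) = -38 (W(w) = 6 - 6*2 - 4*(-8) + 4*(-8)*2 = 6 - 12 + 32 - 64 = -38)
H(b) = -6 + b*(-1 + b) (H(b) = -6 + b*(b - 1) = -6 + b*(-1 + b))
(W(177) + H(U)) - 28392 = (-38 + (-6 + 57² - 1*57)) - 28392 = (-38 + (-6 + 3249 - 57)) - 28392 = (-38 + 3186) - 28392 = 3148 - 28392 = -25244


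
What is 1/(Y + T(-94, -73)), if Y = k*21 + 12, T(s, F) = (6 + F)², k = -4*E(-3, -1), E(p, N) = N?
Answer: 1/4585 ≈ 0.00021810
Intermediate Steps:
k = 4 (k = -4*(-1) = 4)
Y = 96 (Y = 4*21 + 12 = 84 + 12 = 96)
1/(Y + T(-94, -73)) = 1/(96 + (6 - 73)²) = 1/(96 + (-67)²) = 1/(96 + 4489) = 1/4585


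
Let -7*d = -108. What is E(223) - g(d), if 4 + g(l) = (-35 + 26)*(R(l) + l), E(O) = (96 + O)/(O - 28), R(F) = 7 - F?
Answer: 13384/195 ≈ 68.636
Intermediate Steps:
d = 108/7 (d = -⅐*(-108) = 108/7 ≈ 15.429)
E(O) = (96 + O)/(-28 + O)
g(l) = -67 (g(l) = -4 + (-35 + 26)*((7 - l) + l) = -4 - 9*7 = -4 - 63 = -67)
E(223) - g(d) = (96 + 223)/(-28 + 223) - 1*(-67) = 319/195 + 67 = 13384/195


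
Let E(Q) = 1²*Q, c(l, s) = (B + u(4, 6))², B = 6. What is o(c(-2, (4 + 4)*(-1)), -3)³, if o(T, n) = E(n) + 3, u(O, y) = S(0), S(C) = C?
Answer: 0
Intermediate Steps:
u(O, y) = 0
c(l, s) = 36 (c(l, s) = (6 + 0)² = 6² = 36)
E(Q) = Q (E(Q) = 1*Q = Q)
o(T, n) = 3 + n (o(T, n) = n + 3 = 3 + n)
o(c(-2, (4 + 4)*(-1)), -3)³ = (3 - 3)³ = 0³ = 0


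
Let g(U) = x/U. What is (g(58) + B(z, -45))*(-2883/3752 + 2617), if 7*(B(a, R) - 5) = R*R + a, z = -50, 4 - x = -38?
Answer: 573623494137/761656 ≈ 7.5313e+5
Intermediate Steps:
x = 42 (x = 4 - 1*(-38) = 4 + 38 = 42)
B(a, R) = 5 + a/7 + R²/7 (B(a, R) = 5 + (R*R + a)/7 = 5 + (R² + a)/7 = 5 + (a + R²)/7 = 5 + (a/7 + R²/7) = 5 + a/7 + R²/7)
g(U) = 42/U
(g(58) + B(z, -45))*(-2883/3752 + 2617) = (42/58 + (5 + (⅐)*(-50) + (⅐)*(-45)²))*(-2883/3752 + 2617) = (42*(1/58) + (5 - 50/7 + (⅐)*2025))*(-2883*1/3752 + 2617) = (21/29 + (5 - 50/7 + 2025/7))*(-2883/3752 + 2617) = (21/29 + 2010/7)*(9816101/3752) = (58437/203)*(9816101/3752) = 573623494137/761656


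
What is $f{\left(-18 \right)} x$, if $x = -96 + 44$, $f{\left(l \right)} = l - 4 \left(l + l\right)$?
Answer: $-6552$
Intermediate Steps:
$f{\left(l \right)} = - 7 l$ ($f{\left(l \right)} = l - 4 \cdot 2 l = l - 8 l = - 7 l$)
$x = -52$
$f{\left(-18 \right)} x = \left(-7\right) \left(-18\right) \left(-52\right) = 126 \left(-52\right) = -6552$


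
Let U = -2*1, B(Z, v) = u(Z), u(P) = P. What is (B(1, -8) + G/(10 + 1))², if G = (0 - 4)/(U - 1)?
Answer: 1369/1089 ≈ 1.2571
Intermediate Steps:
B(Z, v) = Z
U = -2
G = 4/3 (G = (0 - 4)/(-2 - 1) = -4/(-3) = -4*(-⅓) = 4/3 ≈ 1.3333)
(B(1, -8) + G/(10 + 1))² = (1 + 4/(3*(10 + 1)))² = (1 + (4/3)/11)² = (1 + (4/3)*(1/11))² = (1 + 4/33)² = (37/33)² = 1369/1089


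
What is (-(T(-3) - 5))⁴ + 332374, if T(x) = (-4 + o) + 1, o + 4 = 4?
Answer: 336470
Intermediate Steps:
o = 0 (o = -4 + 4 = 0)
T(x) = -3 (T(x) = (-4 + 0) + 1 = -4 + 1 = -3)
(-(T(-3) - 5))⁴ + 332374 = (-(-3 - 5))⁴ + 332374 = (-1*(-8))⁴ + 332374 = 8⁴ + 332374 = 4096 + 332374 = 336470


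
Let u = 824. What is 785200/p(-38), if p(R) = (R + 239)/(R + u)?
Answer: 205722400/67 ≈ 3.0705e+6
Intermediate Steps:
p(R) = (239 + R)/(824 + R) (p(R) = (R + 239)/(R + 824) = (239 + R)/(824 + R))
785200/p(-38) = 785200/(((239 - 38)/(824 - 38))) = 785200/((201/786)) = 785200/(((1/786)*201)) = 785200/(67/262) = 785200*(262/67) = 205722400/67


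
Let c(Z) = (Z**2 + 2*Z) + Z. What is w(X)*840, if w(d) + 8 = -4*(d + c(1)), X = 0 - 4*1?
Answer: -6720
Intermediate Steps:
c(Z) = Z**2 + 3*Z
X = -4 (X = 0 - 4 = -4)
w(d) = -24 - 4*d (w(d) = -8 - 4*(d + 1*(3 + 1)) = -8 - 4*(d + 1*4) = -8 - 4*(d + 4) = -8 - 4*(4 + d) = -8 + (-16 - 4*d) = -24 - 4*d)
w(X)*840 = (-24 - 4*(-4))*840 = (-24 + 16)*840 = -8*840 = -6720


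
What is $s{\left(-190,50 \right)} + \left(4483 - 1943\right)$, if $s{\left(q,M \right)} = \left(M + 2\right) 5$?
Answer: $2800$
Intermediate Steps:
$s{\left(q,M \right)} = 10 + 5 M$ ($s{\left(q,M \right)} = \left(2 + M\right) 5 = 10 + 5 M$)
$s{\left(-190,50 \right)} + \left(4483 - 1943\right) = \left(10 + 5 \cdot 50\right) + \left(4483 - 1943\right) = \left(10 + 250\right) + 2540 = 260 + 2540 = 2800$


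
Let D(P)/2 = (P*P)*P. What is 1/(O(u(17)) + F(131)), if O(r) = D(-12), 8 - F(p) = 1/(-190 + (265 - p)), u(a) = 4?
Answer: -56/193087 ≈ -0.00029002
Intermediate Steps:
D(P) = 2*P³ (D(P) = 2*((P*P)*P) = 2*(P²*P) = 2*P³)
F(p) = 8 - 1/(75 - p) (F(p) = 8 - 1/(-190 + (265 - p)) = 8 - 1/(75 - p))
O(r) = -3456 (O(r) = 2*(-12)³ = 2*(-1728) = -3456)
1/(O(u(17)) + F(131)) = 1/(-3456 + (-599 + 8*131)/(-75 + 131)) = 1/(-3456 + (-599 + 1048)/56) = 1/(-3456 + (1/56)*449) = 1/(-3456 + 449/56) = 1/(-193087/56) = -56/193087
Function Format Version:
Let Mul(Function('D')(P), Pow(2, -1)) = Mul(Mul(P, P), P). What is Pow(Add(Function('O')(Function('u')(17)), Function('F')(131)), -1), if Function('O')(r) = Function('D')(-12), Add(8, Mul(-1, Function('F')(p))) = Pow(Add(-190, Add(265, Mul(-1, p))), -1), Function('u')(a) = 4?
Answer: Rational(-56, 193087) ≈ -0.00029002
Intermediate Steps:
Function('D')(P) = Mul(2, Pow(P, 3)) (Function('D')(P) = Mul(2, Mul(Mul(P, P), P)) = Mul(2, Mul(Pow(P, 2), P)) = Mul(2, Pow(P, 3)))
Function('F')(p) = Add(8, Mul(-1, Pow(Add(75, Mul(-1, p)), -1))) (Function('F')(p) = Add(8, Mul(-1, Pow(Add(-190, Add(265, Mul(-1, p))), -1))) = Add(8, Mul(-1, Pow(Add(75, Mul(-1, p)), -1))))
Function('O')(r) = -3456 (Function('O')(r) = Mul(2, Pow(-12, 3)) = Mul(2, -1728) = -3456)
Pow(Add(Function('O')(Function('u')(17)), Function('F')(131)), -1) = Pow(Add(-3456, Mul(Pow(Add(-75, 131), -1), Add(-599, Mul(8, 131)))), -1) = Pow(Add(-3456, Mul(Pow(56, -1), Add(-599, 1048))), -1) = Pow(Add(-3456, Mul(Rational(1, 56), 449)), -1) = Pow(Add(-3456, Rational(449, 56)), -1) = Pow(Rational(-193087, 56), -1) = Rational(-56, 193087)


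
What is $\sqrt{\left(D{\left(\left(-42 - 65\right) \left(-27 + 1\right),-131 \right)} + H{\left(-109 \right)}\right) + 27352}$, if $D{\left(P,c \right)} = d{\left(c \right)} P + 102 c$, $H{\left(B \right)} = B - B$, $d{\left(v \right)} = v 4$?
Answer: $i \sqrt{1443778} \approx 1201.6 i$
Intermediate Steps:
$d{\left(v \right)} = 4 v$
$H{\left(B \right)} = 0$
$D{\left(P,c \right)} = 102 c + 4 P c$ ($D{\left(P,c \right)} = 4 c P + 102 c = 4 P c + 102 c = 102 c + 4 P c$)
$\sqrt{\left(D{\left(\left(-42 - 65\right) \left(-27 + 1\right),-131 \right)} + H{\left(-109 \right)}\right) + 27352} = \sqrt{\left(2 \left(-131\right) \left(51 + 2 \left(-42 - 65\right) \left(-27 + 1\right)\right) + 0\right) + 27352} = \sqrt{\left(2 \left(-131\right) \left(51 + 2 \left(\left(-107\right) \left(-26\right)\right)\right) + 0\right) + 27352} = \sqrt{\left(2 \left(-131\right) \left(51 + 2 \cdot 2782\right) + 0\right) + 27352} = \sqrt{\left(2 \left(-131\right) \left(51 + 5564\right) + 0\right) + 27352} = \sqrt{\left(2 \left(-131\right) 5615 + 0\right) + 27352} = \sqrt{\left(-1471130 + 0\right) + 27352} = \sqrt{-1471130 + 27352} = \sqrt{-1443778} = i \sqrt{1443778}$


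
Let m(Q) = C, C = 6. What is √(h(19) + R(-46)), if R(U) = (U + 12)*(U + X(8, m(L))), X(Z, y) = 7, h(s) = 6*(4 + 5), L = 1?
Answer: 2*√345 ≈ 37.148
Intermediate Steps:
m(Q) = 6
h(s) = 54 (h(s) = 6*9 = 54)
R(U) = (7 + U)*(12 + U) (R(U) = (U + 12)*(U + 7) = (12 + U)*(7 + U) = (7 + U)*(12 + U))
√(h(19) + R(-46)) = √(54 + (84 + (-46)² + 19*(-46))) = √(54 + (84 + 2116 - 874)) = √(54 + 1326) = √1380 = 2*√345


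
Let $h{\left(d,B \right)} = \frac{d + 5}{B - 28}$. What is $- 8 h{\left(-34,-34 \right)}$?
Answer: $- \frac{116}{31} \approx -3.7419$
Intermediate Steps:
$h{\left(d,B \right)} = \frac{5 + d}{-28 + B}$
$- 8 h{\left(-34,-34 \right)} = - 8 \frac{5 - 34}{-28 - 34} = - 8 \frac{1}{-62} \left(-29\right) = - 8 \left(\left(- \frac{1}{62}\right) \left(-29\right)\right) = \left(-8\right) \frac{29}{62} = - \frac{116}{31}$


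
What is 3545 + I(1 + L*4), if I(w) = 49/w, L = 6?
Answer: 88674/25 ≈ 3547.0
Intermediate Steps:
3545 + I(1 + L*4) = 3545 + 49/(1 + 6*4) = 3545 + 49/(1 + 24) = 3545 + 49/25 = 88674/25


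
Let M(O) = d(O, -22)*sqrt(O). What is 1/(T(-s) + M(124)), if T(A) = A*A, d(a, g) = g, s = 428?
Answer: 11449/2097269865 + 11*sqrt(31)/8389079460 ≈ 5.4663e-6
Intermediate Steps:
T(A) = A**2
M(O) = -22*sqrt(O)
1/(T(-s) + M(124)) = 1/((-1*428)**2 - 44*sqrt(31)) = 1/((-428)**2 - 44*sqrt(31)) = 1/(183184 - 44*sqrt(31))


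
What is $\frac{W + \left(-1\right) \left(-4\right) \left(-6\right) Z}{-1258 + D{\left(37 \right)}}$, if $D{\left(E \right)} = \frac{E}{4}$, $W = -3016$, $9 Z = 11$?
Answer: $\frac{36544}{14985} \approx 2.4387$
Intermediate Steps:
$Z = \frac{11}{9}$ ($Z = \frac{1}{9} \cdot 11 = \frac{11}{9} \approx 1.2222$)
$D{\left(E \right)} = \frac{E}{4}$ ($D{\left(E \right)} = E \frac{1}{4} = \frac{E}{4}$)
$\frac{W + \left(-1\right) \left(-4\right) \left(-6\right) Z}{-1258 + D{\left(37 \right)}} = \frac{-3016 + \left(-1\right) \left(-4\right) \left(-6\right) \frac{11}{9}}{-1258 + \frac{1}{4} \cdot 37} = \frac{-3016 + 4 \left(-6\right) \frac{11}{9}}{-1258 + \frac{37}{4}} = \frac{-3016 - \frac{88}{3}}{- \frac{4995}{4}} = \left(-3016 - \frac{88}{3}\right) \left(- \frac{4}{4995}\right) = \left(- \frac{9136}{3}\right) \left(- \frac{4}{4995}\right) = \frac{36544}{14985}$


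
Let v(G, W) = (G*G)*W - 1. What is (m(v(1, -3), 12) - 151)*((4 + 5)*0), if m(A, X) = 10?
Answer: 0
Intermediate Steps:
v(G, W) = -1 + W*G**2 (v(G, W) = G**2*W - 1 = W*G**2 - 1 = -1 + W*G**2)
(m(v(1, -3), 12) - 151)*((4 + 5)*0) = (10 - 151)*((4 + 5)*0) = -1269*0 = -141*0 = 0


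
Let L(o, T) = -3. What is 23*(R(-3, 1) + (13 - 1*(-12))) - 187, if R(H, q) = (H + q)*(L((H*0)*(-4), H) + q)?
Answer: 480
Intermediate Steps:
R(H, q) = (-3 + q)*(H + q) (R(H, q) = (H + q)*(-3 + q) = (-3 + q)*(H + q))
23*(R(-3, 1) + (13 - 1*(-12))) - 187 = 23*((1**2 - 3*(-3) - 3*1 - 3*1) + (13 - 1*(-12))) - 187 = 23*((1 + 9 - 3 - 3) + (13 + 12)) - 187 = 23*(4 + 25) - 187 = 23*29 - 187 = 667 - 187 = 480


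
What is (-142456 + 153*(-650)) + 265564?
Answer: 23658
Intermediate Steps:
(-142456 + 153*(-650)) + 265564 = (-142456 - 99450) + 265564 = -241906 + 265564 = 23658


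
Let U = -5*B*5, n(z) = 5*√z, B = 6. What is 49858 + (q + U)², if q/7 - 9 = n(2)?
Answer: 59877 - 6090*√2 ≈ 51264.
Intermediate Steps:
q = 63 + 35*√2 (q = 63 + 7*(5*√2) = 63 + 35*√2 ≈ 112.50)
U = -150 (U = -5*6*5 = -30*5 = -150)
49858 + (q + U)² = 49858 + ((63 + 35*√2) - 150)² = 49858 + (-87 + 35*√2)²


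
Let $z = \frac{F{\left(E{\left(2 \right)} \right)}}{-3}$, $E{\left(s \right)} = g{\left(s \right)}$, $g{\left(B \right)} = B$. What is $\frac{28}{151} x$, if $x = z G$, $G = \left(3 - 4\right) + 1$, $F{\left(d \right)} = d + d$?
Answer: $0$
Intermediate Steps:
$E{\left(s \right)} = s$
$F{\left(d \right)} = 2 d$
$G = 0$ ($G = -1 + 1 = 0$)
$z = - \frac{4}{3}$ ($z = \frac{2 \cdot 2}{-3} = 4 \left(- \frac{1}{3}\right) = - \frac{4}{3} \approx -1.3333$)
$x = 0$ ($x = \left(- \frac{4}{3}\right) 0 = 0$)
$\frac{28}{151} x = \frac{28}{151} \cdot 0 = 0$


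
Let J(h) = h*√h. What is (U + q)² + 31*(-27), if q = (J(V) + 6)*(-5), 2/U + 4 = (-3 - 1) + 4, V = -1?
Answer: 273/4 - 305*I ≈ 68.25 - 305.0*I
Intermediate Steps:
U = -½ (U = 2/(-4 + ((-3 - 1) + 4)) = 2/(-4 + (-4 + 4)) = 2/(-4 + 0) = 2/(-4) = 2*(-¼) = -½ ≈ -0.50000)
J(h) = h^(3/2)
q = -30 + 5*I (q = ((-1)^(3/2) + 6)*(-5) = (-I + 6)*(-5) = (6 - I)*(-5) = -30 + 5*I ≈ -30.0 + 5.0*I)
(U + q)² + 31*(-27) = (-½ + (-30 + 5*I))² + 31*(-27) = (-61/2 + 5*I)² - 837 = -837 + (-61/2 + 5*I)²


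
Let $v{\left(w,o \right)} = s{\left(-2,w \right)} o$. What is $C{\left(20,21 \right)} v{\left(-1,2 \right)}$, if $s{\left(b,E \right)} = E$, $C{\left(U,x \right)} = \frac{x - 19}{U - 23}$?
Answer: $\frac{4}{3} \approx 1.3333$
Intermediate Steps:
$C{\left(U,x \right)} = \frac{-19 + x}{-23 + U}$
$v{\left(w,o \right)} = o w$ ($v{\left(w,o \right)} = w o = o w$)
$C{\left(20,21 \right)} v{\left(-1,2 \right)} = \frac{-19 + 21}{-23 + 20} \cdot 2 \left(-1\right) = \frac{1}{-3} \cdot 2 \left(-2\right) = \left(- \frac{1}{3}\right) 2 \left(-2\right) = \left(- \frac{2}{3}\right) \left(-2\right) = \frac{4}{3}$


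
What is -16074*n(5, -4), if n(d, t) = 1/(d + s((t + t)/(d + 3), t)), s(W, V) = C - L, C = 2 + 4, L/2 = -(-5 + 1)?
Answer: -5358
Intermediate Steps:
L = 8 (L = 2*(-(-5 + 1)) = 2*(-1*(-4)) = 2*4 = 8)
C = 6
s(W, V) = -2 (s(W, V) = 6 - 1*8 = 6 - 8 = -2)
n(d, t) = 1/(-2 + d) (n(d, t) = 1/(d - 2) = 1/(-2 + d))
-16074*n(5, -4) = -16074/(-2 + 5) = -16074/3 = -16074*⅓ = -5358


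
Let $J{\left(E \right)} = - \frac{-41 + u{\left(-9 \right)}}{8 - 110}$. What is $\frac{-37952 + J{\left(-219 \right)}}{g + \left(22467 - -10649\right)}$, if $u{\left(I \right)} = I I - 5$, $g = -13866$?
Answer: $- \frac{3871069}{1963500} \approx -1.9715$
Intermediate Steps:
$u{\left(I \right)} = -5 + I^{2}$ ($u{\left(I \right)} = I^{2} - 5 = -5 + I^{2}$)
$J{\left(E \right)} = \frac{35}{102}$ ($J{\left(E \right)} = - \frac{-41 - \left(5 - \left(-9\right)^{2}\right)}{8 - 110} = - \frac{-41 + \left(-5 + 81\right)}{-102} = - \frac{\left(-41 + 76\right) \left(-1\right)}{102} = - \frac{35 \left(-1\right)}{102} = \left(-1\right) \left(- \frac{35}{102}\right) = \frac{35}{102}$)
$\frac{-37952 + J{\left(-219 \right)}}{g + \left(22467 - -10649\right)} = \frac{-37952 + \frac{35}{102}}{-13866 + \left(22467 - -10649\right)} = - \frac{3871069}{102 \left(-13866 + \left(22467 + 10649\right)\right)} = - \frac{3871069}{102 \left(-13866 + 33116\right)} = - \frac{3871069}{102 \cdot 19250} = \left(- \frac{3871069}{102}\right) \frac{1}{19250} = - \frac{3871069}{1963500}$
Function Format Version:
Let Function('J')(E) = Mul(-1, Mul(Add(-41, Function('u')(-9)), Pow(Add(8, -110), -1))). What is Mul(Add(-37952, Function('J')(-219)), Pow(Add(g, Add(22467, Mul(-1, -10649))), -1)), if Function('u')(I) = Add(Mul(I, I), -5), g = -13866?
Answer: Rational(-3871069, 1963500) ≈ -1.9715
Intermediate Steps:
Function('u')(I) = Add(-5, Pow(I, 2)) (Function('u')(I) = Add(Pow(I, 2), -5) = Add(-5, Pow(I, 2)))
Function('J')(E) = Rational(35, 102) (Function('J')(E) = Mul(-1, Mul(Add(-41, Add(-5, Pow(-9, 2))), Pow(Add(8, -110), -1))) = Mul(-1, Mul(Add(-41, Add(-5, 81)), Pow(-102, -1))) = Mul(-1, Mul(Add(-41, 76), Rational(-1, 102))) = Mul(-1, Mul(35, Rational(-1, 102))) = Mul(-1, Rational(-35, 102)) = Rational(35, 102))
Mul(Add(-37952, Function('J')(-219)), Pow(Add(g, Add(22467, Mul(-1, -10649))), -1)) = Mul(Add(-37952, Rational(35, 102)), Pow(Add(-13866, Add(22467, Mul(-1, -10649))), -1)) = Mul(Rational(-3871069, 102), Pow(Add(-13866, Add(22467, 10649)), -1)) = Mul(Rational(-3871069, 102), Pow(Add(-13866, 33116), -1)) = Mul(Rational(-3871069, 102), Pow(19250, -1)) = Mul(Rational(-3871069, 102), Rational(1, 19250)) = Rational(-3871069, 1963500)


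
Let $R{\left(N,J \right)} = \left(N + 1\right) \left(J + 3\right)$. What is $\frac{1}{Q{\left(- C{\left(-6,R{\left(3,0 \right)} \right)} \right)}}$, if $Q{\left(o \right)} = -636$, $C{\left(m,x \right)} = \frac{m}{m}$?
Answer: $- \frac{1}{636} \approx -0.0015723$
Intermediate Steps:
$R{\left(N,J \right)} = \left(1 + N\right) \left(3 + J\right)$
$C{\left(m,x \right)} = 1$
$\frac{1}{Q{\left(- C{\left(-6,R{\left(3,0 \right)} \right)} \right)}} = \frac{1}{-636} = - \frac{1}{636}$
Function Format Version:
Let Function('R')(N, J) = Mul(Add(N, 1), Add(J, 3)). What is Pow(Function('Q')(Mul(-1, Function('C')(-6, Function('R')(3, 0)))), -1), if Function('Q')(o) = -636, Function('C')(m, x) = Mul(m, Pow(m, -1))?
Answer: Rational(-1, 636) ≈ -0.0015723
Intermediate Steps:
Function('R')(N, J) = Mul(Add(1, N), Add(3, J))
Function('C')(m, x) = 1
Pow(Function('Q')(Mul(-1, Function('C')(-6, Function('R')(3, 0)))), -1) = Pow(-636, -1) = Rational(-1, 636)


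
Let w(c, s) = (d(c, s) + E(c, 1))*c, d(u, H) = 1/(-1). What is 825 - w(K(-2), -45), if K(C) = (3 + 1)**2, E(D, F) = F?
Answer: 825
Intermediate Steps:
d(u, H) = -1
K(C) = 16 (K(C) = 4**2 = 16)
w(c, s) = 0 (w(c, s) = (-1 + 1)*c = 0*c = 0)
825 - w(K(-2), -45) = 825 - 1*0 = 825 + 0 = 825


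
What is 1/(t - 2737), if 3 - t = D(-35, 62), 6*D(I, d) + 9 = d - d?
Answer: -2/5465 ≈ -0.00036597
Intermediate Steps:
D(I, d) = -3/2 (D(I, d) = -3/2 + (d - d)/6 = -3/2 + (⅙)*0 = -3/2 + 0 = -3/2)
t = 9/2 (t = 3 - 1*(-3/2) = 3 + 3/2 = 9/2 ≈ 4.5000)
1/(t - 2737) = 1/(9/2 - 2737) = 1/(-5465/2) = -2/5465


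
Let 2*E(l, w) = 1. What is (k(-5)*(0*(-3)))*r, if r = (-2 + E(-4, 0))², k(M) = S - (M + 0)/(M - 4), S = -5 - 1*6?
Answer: 0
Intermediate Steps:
S = -11 (S = -5 - 6 = -11)
E(l, w) = ½ (E(l, w) = (½)*1 = ½)
k(M) = -11 - M/(-4 + M) (k(M) = -11 - (M + 0)/(M - 4) = -11 - M/(-4 + M))
r = 9/4 (r = (-2 + ½)² = (-3/2)² = 9/4 ≈ 2.2500)
(k(-5)*(0*(-3)))*r = ((4*(11 - 3*(-5))/(-4 - 5))*(0*(-3)))*(9/4) = ((4*(11 + 15)/(-9))*0)*(9/4) = ((4*(-⅑)*26)*0)*(9/4) = -104/9*0*(9/4) = 0*(9/4) = 0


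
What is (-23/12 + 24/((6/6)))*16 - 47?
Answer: 919/3 ≈ 306.33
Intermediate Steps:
(-23/12 + 24/((6/6)))*16 - 47 = (-23*1/12 + 24/((6*(⅙))))*16 - 47 = (-23/12 + 24/1)*16 - 47 = (-23/12 + 24*1)*16 - 47 = (-23/12 + 24)*16 - 47 = (265/12)*16 - 47 = 1060/3 - 47 = 919/3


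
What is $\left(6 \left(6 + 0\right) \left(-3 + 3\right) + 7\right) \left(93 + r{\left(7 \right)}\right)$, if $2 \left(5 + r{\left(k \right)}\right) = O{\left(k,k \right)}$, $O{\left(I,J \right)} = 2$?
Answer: $623$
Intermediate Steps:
$r{\left(k \right)} = -4$ ($r{\left(k \right)} = -5 + \frac{1}{2} \cdot 2 = -5 + 1 = -4$)
$\left(6 \left(6 + 0\right) \left(-3 + 3\right) + 7\right) \left(93 + r{\left(7 \right)}\right) = \left(6 \left(6 + 0\right) \left(-3 + 3\right) + 7\right) \left(93 - 4\right) = \left(6 \cdot 6 \cdot 0 + 7\right) 89 = \left(6 \cdot 0 + 7\right) 89 = \left(0 + 7\right) 89 = 7 \cdot 89 = 623$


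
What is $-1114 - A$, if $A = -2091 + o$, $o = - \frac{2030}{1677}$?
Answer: $\frac{1640459}{1677} \approx 978.21$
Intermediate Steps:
$o = - \frac{2030}{1677}$ ($o = \left(-2030\right) \frac{1}{1677} = - \frac{2030}{1677} \approx -1.2105$)
$A = - \frac{3508637}{1677}$ ($A = -2091 - \frac{2030}{1677} = - \frac{3508637}{1677} \approx -2092.2$)
$-1114 - A = -1114 - - \frac{3508637}{1677} = -1114 + \frac{3508637}{1677} = \frac{1640459}{1677}$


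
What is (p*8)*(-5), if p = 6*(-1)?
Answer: 240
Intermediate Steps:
p = -6
(p*8)*(-5) = -6*8*(-5) = -48*(-5) = 240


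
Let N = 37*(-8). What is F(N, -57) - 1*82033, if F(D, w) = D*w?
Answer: -65161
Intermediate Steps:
N = -296
F(N, -57) - 1*82033 = -296*(-57) - 1*82033 = 16872 - 82033 = -65161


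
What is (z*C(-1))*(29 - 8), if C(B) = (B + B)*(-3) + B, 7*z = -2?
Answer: -30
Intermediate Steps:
z = -2/7 (z = (1/7)*(-2) = -2/7 ≈ -0.28571)
C(B) = -5*B (C(B) = (2*B)*(-3) + B = -6*B + B = -5*B)
(z*C(-1))*(29 - 8) = (-(-10)*(-1)/7)*(29 - 8) = -2/7*5*21 = -10/7*21 = -30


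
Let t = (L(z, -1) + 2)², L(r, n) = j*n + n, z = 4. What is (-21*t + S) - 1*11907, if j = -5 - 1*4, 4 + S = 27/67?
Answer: -938710/67 ≈ -14011.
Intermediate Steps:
S = -241/67 (S = -4 + 27/67 = -241/67 ≈ -3.5970)
j = -9 (j = -5 - 4 = -9)
L(r, n) = -8*n (L(r, n) = -9*n + n = -8*n)
t = 100 (t = (-8*(-1) + 2)² = (8 + 2)² = 10² = 100)
(-21*t + S) - 1*11907 = (-21*100 - 241/67) - 1*11907 = (-2100 - 241/67) - 11907 = -140941/67 - 11907 = -938710/67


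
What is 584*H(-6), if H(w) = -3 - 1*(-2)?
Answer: -584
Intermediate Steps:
H(w) = -1 (H(w) = -3 + 2 = -1)
584*H(-6) = 584*(-1) = -584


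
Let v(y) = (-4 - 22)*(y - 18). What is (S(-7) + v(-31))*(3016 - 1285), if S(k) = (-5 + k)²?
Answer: 2454558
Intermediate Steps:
v(y) = 468 - 26*y (v(y) = -26*(-18 + y) = 468 - 26*y)
(S(-7) + v(-31))*(3016 - 1285) = ((-5 - 7)² + (468 - 26*(-31)))*(3016 - 1285) = ((-12)² + (468 + 806))*1731 = (144 + 1274)*1731 = 1418*1731 = 2454558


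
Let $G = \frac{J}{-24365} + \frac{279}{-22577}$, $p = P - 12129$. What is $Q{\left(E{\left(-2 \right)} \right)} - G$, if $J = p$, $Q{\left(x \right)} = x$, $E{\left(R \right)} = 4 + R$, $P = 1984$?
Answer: $\frac{175586276}{110017721} \approx 1.596$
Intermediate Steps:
$p = -10145$ ($p = 1984 - 12129 = -10145$)
$J = -10145$
$G = \frac{44449166}{110017721}$ ($G = - \frac{10145}{-24365} + \frac{279}{-22577} = \left(-10145\right) \left(- \frac{1}{24365}\right) + 279 \left(- \frac{1}{22577}\right) = \frac{2029}{4873} - \frac{279}{22577} = \frac{44449166}{110017721} \approx 0.40402$)
$Q{\left(E{\left(-2 \right)} \right)} - G = \left(4 - 2\right) - \frac{44449166}{110017721} = 2 - \frac{44449166}{110017721} = \frac{175586276}{110017721}$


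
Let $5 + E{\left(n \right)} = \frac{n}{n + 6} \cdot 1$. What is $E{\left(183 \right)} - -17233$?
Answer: $\frac{1085425}{63} \approx 17229.0$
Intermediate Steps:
$E{\left(n \right)} = -5 + \frac{n}{6 + n}$ ($E{\left(n \right)} = -5 + \frac{n}{n + 6} \cdot 1 = -5 + \frac{n}{6 + n} 1 = -5 + \frac{n}{6 + n}$)
$E{\left(183 \right)} - -17233 = \frac{2 \left(-15 - 366\right)}{6 + 183} - -17233 = \frac{2 \left(-15 - 366\right)}{189} + 17233 = 2 \cdot \frac{1}{189} \left(-381\right) + 17233 = - \frac{254}{63} + 17233 = \frac{1085425}{63}$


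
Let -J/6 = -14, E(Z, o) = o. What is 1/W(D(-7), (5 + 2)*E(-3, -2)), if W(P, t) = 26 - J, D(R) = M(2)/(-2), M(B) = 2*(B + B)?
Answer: -1/58 ≈ -0.017241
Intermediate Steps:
J = 84 (J = -6*(-14) = 84)
M(B) = 4*B (M(B) = 2*(2*B) = 4*B)
D(R) = -4 (D(R) = (4*2)/(-2) = 8*(-½) = -4)
W(P, t) = -58 (W(P, t) = 26 - 1*84 = 26 - 84 = -58)
1/W(D(-7), (5 + 2)*E(-3, -2)) = 1/(-58) = -1/58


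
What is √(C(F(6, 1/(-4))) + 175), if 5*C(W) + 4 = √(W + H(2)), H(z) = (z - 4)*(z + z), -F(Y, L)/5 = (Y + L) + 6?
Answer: √(17420 + 10*I*√267)/10 ≈ 13.199 + 0.061901*I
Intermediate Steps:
F(Y, L) = -30 - 5*L - 5*Y (F(Y, L) = -5*((Y + L) + 6) = -5*((L + Y) + 6) = -5*(6 + L + Y) = -30 - 5*L - 5*Y)
H(z) = 2*z*(-4 + z) (H(z) = (-4 + z)*(2*z) = 2*z*(-4 + z))
C(W) = -⅘ + √(-8 + W)/5 (C(W) = -⅘ + √(W + 2*2*(-4 + 2))/5 = -⅘ + √(W + 2*2*(-2))/5 = -⅘ + √(W - 8)/5 = -⅘ + √(-8 + W)/5)
√(C(F(6, 1/(-4))) + 175) = √((-⅘ + √(-8 + (-30 - 5/(-4) - 5*6))/5) + 175) = √((-⅘ + √(-8 + (-30 - 5*(-¼) - 30))/5) + 175) = √((-⅘ + √(-8 + (-30 + 5/4 - 30))/5) + 175) = √((-⅘ + √(-8 - 235/4)/5) + 175) = √((-⅘ + √(-267/4)/5) + 175) = √((-⅘ + (I*√267/2)/5) + 175) = √((-⅘ + I*√267/10) + 175) = √(871/5 + I*√267/10)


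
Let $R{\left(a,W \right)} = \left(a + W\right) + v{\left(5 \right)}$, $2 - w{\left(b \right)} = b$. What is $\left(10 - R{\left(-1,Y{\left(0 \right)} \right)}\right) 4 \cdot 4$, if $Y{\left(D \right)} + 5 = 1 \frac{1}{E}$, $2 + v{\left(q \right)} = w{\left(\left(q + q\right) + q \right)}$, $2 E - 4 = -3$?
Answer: $464$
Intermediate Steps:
$E = \frac{1}{2}$ ($E = 2 + \frac{1}{2} \left(-3\right) = 2 - \frac{3}{2} = \frac{1}{2} \approx 0.5$)
$w{\left(b \right)} = 2 - b$
$v{\left(q \right)} = - 3 q$ ($v{\left(q \right)} = -2 - \left(-2 + 3 q\right) = - 3 q$)
$Y{\left(D \right)} = -3$ ($Y{\left(D \right)} = -5 + 1 \frac{1}{\frac{1}{2}} = -5 + 1 \cdot 2 = -5 + 2 = -3$)
$R{\left(a,W \right)} = -15 + W + a$ ($R{\left(a,W \right)} = \left(a + W\right) - 15 = \left(W + a\right) - 15 = -15 + W + a$)
$\left(10 - R{\left(-1,Y{\left(0 \right)} \right)}\right) 4 \cdot 4 = \left(10 - \left(-15 - 3 - 1\right)\right) 4 \cdot 4 = \left(10 - -19\right) 4 \cdot 4 = \left(10 + 19\right) 4 \cdot 4 = 29 \cdot 4 \cdot 4 = 116 \cdot 4 = 464$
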